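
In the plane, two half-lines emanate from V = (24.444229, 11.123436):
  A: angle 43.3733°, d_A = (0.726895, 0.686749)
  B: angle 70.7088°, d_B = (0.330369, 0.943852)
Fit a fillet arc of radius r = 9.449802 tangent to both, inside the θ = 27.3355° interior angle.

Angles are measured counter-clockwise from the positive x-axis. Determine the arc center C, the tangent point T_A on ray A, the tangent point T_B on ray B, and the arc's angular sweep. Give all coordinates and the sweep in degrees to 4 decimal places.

center=(46.2015,44.6793) T_A=(52.6911,37.8103) T_B=(37.2823,47.8012) sweep=152.6645

bisector direction at 57.0410° = (0.544038,0.839061)
center distance |VC| = r/sin(θ/2) = 9.449802/sin(13.6677°) = 39.992178
C = V + |VC|·bis = (46.2015,44.6793)
T_A = V + ((C−V)·d_A)·d_A = V + 38.8597·d_A = (52.6911,37.8103)
T_B = V + ((C−V)·d_B)·d_B = V + 38.8597·d_B = (37.2823,47.8012)
sweep = 180° − θ = 152.6645°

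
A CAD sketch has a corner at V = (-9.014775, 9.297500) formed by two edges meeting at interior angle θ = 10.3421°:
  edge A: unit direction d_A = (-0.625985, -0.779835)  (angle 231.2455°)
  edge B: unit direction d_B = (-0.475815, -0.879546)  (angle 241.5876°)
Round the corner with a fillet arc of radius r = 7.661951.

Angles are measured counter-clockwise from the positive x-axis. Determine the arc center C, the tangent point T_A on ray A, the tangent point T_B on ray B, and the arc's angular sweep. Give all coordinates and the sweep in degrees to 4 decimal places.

bisector direction at 236.4166° = (-0.553151,-0.833081)
center distance |VC| = r/sin(θ/2) = 7.661951/sin(5.1711°) = 85.010586
C = V + |VC|·bis = (-56.0385,-61.5232)
T_A = V + ((C−V)·d_A)·d_A = V + 84.6646·d_A = (-62.0135,-56.7269)
T_B = V + ((C−V)·d_B)·d_B = V + 84.6646·d_B = (-49.2994,-65.1689)
sweep = 180° − θ = 169.6579°

center=(-56.0385,-61.5232) T_A=(-62.0135,-56.7269) T_B=(-49.2994,-65.1689) sweep=169.6579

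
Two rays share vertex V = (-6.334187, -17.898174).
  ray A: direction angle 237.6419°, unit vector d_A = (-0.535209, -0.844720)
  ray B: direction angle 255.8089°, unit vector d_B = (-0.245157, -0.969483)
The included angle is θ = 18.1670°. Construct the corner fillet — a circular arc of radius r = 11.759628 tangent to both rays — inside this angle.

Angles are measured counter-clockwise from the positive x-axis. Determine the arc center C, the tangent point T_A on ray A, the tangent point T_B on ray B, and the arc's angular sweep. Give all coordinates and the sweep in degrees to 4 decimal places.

center=(-35.7671,-86.3241) T_A=(-45.7007,-80.0302) T_B=(-24.3663,-89.2070) sweep=161.8330

bisector direction at 246.7254° = (-0.395138,-0.918622)
center distance |VC| = r/sin(θ/2) = 11.759628/sin(9.0835°) = 74.487565
C = V + |VC|·bis = (-35.7671,-86.3241)
T_A = V + ((C−V)·d_A)·d_A = V + 73.5534·d_A = (-45.7007,-80.0302)
T_B = V + ((C−V)·d_B)·d_B = V + 73.5534·d_B = (-24.3663,-89.2070)
sweep = 180° − θ = 161.8330°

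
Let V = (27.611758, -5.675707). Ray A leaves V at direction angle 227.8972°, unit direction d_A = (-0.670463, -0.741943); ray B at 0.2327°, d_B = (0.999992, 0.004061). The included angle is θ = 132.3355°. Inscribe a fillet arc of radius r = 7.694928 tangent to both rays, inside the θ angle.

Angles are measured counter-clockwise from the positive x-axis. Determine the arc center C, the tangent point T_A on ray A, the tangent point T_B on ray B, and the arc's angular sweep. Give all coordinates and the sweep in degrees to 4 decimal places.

center=(31.0420,-13.3568) T_A=(25.3328,-8.1976) T_B=(31.0108,-5.6619) sweep=47.6645

bisector direction at 294.0650° = (0.407772,-0.913084)
center distance |VC| = r/sin(θ/2) = 7.694928/sin(66.1677°) = 8.412218
C = V + |VC|·bis = (31.0420,-13.3568)
T_A = V + ((C−V)·d_A)·d_A = V + 3.3990·d_A = (25.3328,-8.1976)
T_B = V + ((C−V)·d_B)·d_B = V + 3.3990·d_B = (31.0108,-5.6619)
sweep = 180° − θ = 47.6645°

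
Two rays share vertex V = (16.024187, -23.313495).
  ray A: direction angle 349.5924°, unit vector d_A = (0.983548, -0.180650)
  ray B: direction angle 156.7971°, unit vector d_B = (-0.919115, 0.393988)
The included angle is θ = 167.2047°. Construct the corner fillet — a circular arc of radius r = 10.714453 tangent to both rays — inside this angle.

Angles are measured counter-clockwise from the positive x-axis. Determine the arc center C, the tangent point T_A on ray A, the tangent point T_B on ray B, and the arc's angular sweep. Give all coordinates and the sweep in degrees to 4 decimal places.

bisector direction at 73.1948° = (0.289120,0.957293)
center distance |VC| = r/sin(θ/2) = 10.714453/sin(83.6024°) = 10.781595
C = V + |VC|·bis = (19.1414,-12.9923)
T_A = V + ((C−V)·d_A)·d_A = V + 1.2014·d_A = (17.2058,-23.5305)
T_B = V + ((C−V)·d_B)·d_B = V + 1.2014·d_B = (14.9200,-22.8402)
sweep = 180° − θ = 12.7953°

center=(19.1414,-12.9923) T_A=(17.2058,-23.5305) T_B=(14.9200,-22.8402) sweep=12.7953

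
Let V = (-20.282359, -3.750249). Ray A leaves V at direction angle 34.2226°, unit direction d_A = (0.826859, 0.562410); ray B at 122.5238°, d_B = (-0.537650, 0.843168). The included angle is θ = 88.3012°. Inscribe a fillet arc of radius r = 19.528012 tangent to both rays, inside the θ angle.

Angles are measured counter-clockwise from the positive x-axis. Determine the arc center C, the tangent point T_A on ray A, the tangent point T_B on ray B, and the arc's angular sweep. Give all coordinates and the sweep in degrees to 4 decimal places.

bisector direction at 78.3732° = (0.201536,0.979481)
center distance |VC| = r/sin(θ/2) = 19.528012/sin(44.1506°) = 28.035466
C = V + |VC|·bis = (-14.6322,23.7100)
T_A = V + ((C−V)·d_A)·d_A = V + 20.1158·d_A = (-3.6495,7.5631)
T_B = V + ((C−V)·d_B)·d_B = V + 20.1158·d_B = (-31.0976,13.2107)
sweep = 180° − θ = 91.6988°

center=(-14.6322,23.7100) T_A=(-3.6495,7.5631) T_B=(-31.0976,13.2107) sweep=91.6988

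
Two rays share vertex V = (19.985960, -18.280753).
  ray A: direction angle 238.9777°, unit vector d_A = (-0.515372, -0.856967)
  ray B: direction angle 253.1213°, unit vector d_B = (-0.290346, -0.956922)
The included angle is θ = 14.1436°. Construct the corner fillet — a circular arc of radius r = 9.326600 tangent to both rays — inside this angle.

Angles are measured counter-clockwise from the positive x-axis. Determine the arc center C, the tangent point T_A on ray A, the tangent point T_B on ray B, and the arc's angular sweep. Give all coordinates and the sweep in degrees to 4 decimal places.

center=(-10.7671,-87.5143) T_A=(-18.7597,-82.7076) T_B=(-1.8423,-90.2222) sweep=165.8564

bisector direction at 246.0495° = (-0.405947,-0.913897)
center distance |VC| = r/sin(θ/2) = 9.326600/sin(7.0718°) = 75.756386
C = V + |VC|·bis = (-10.7671,-87.5143)
T_A = V + ((C−V)·d_A)·d_A = V + 75.1801·d_A = (-18.7597,-82.7076)
T_B = V + ((C−V)·d_B)·d_B = V + 75.1801·d_B = (-1.8423,-90.2222)
sweep = 180° − θ = 165.8564°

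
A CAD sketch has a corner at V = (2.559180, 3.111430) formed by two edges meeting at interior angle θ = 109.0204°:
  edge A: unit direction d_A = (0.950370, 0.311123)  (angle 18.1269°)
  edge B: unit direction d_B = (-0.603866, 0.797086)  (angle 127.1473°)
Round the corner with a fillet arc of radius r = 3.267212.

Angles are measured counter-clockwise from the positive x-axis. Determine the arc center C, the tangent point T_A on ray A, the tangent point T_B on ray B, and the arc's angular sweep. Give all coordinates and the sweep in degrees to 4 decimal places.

bisector direction at 72.6371° = (0.298423,0.954434)
center distance |VC| = r/sin(θ/2) = 3.267212/sin(54.5102°) = 4.012695
C = V + |VC|·bis = (3.7567,6.9413)
T_A = V + ((C−V)·d_A)·d_A = V + 2.3296·d_A = (4.7732,3.8362)
T_B = V + ((C−V)·d_B)·d_B = V + 2.3296·d_B = (1.1524,4.9683)
sweep = 180° − θ = 70.9796°

center=(3.7567,6.9413) T_A=(4.7732,3.8362) T_B=(1.1524,4.9683) sweep=70.9796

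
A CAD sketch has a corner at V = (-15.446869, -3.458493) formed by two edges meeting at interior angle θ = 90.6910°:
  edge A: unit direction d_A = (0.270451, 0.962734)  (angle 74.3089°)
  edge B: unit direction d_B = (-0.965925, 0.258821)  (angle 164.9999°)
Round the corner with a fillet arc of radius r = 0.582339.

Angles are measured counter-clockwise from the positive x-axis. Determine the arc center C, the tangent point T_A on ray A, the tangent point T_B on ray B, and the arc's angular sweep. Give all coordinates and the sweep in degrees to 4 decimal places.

bisector direction at 119.6544° = (-0.494767,0.869026)
center distance |VC| = r/sin(θ/2) = 0.582339/sin(45.3455°) = 0.818630
C = V + |VC|·bis = (-15.8519,-2.7471)
T_A = V + ((C−V)·d_A)·d_A = V + 0.5754·d_A = (-15.2913,-2.9046)
T_B = V + ((C−V)·d_B)·d_B = V + 0.5754·d_B = (-16.0026,-3.3096)
sweep = 180° − θ = 89.3090°

center=(-15.8519,-2.7471) T_A=(-15.2913,-2.9046) T_B=(-16.0026,-3.3096) sweep=89.3090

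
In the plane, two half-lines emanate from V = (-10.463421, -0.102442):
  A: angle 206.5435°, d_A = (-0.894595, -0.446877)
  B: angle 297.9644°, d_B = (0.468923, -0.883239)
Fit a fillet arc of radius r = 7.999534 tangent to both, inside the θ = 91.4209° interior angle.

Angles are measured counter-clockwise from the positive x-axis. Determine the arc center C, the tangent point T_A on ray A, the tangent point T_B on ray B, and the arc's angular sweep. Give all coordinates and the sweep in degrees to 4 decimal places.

bisector direction at 252.2540° = (-0.304799,-0.952417)
center distance |VC| = r/sin(θ/2) = 7.999534/sin(45.7105°) = 11.175341
C = V + |VC|·bis = (-13.8696,-10.7460)
T_A = V + ((C−V)·d_A)·d_A = V + 7.8036·d_A = (-17.4445,-3.5897)
T_B = V + ((C−V)·d_B)·d_B = V + 7.8036·d_B = (-6.8041,-6.9949)
sweep = 180° − θ = 88.5791°

center=(-13.8696,-10.7460) T_A=(-17.4445,-3.5897) T_B=(-6.8041,-6.9949) sweep=88.5791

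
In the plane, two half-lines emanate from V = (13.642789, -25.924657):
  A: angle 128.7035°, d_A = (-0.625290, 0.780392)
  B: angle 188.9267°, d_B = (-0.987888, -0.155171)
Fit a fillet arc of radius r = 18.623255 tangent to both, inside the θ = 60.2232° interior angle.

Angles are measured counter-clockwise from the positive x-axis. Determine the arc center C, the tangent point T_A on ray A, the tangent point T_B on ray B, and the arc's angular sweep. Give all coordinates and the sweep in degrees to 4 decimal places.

bisector direction at 158.8151° = (-0.932419,0.361379)
center distance |VC| = r/sin(θ/2) = 18.623255/sin(30.1116°) = 37.121345
C = V + |VC|·bis = (-20.9699,-12.5098)
T_A = V + ((C−V)·d_A)·d_A = V + 32.1118·d_A = (-6.4364,-0.8648)
T_B = V + ((C−V)·d_B)·d_B = V + 32.1118·d_B = (-18.0801,-30.9075)
sweep = 180° − θ = 119.7768°

center=(-20.9699,-12.5098) T_A=(-6.4364,-0.8648) T_B=(-18.0801,-30.9075) sweep=119.7768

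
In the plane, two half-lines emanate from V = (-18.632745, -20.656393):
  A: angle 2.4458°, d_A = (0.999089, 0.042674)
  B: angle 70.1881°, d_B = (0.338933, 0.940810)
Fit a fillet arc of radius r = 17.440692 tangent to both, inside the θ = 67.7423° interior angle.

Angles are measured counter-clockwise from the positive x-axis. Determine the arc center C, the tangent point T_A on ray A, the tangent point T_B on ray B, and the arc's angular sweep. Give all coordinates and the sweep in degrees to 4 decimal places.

center=(6.5821,-2.1228) T_A=(7.3263,-19.5476) T_B=(-9.8263,3.7884) sweep=112.2577

bisector direction at 36.3169° = (0.805753,0.592252)
center distance |VC| = r/sin(θ/2) = 17.440692/sin(33.8712°) = 31.293457
C = V + |VC|·bis = (6.5821,-2.1228)
T_A = V + ((C−V)·d_A)·d_A = V + 25.9827·d_A = (7.3263,-19.5476)
T_B = V + ((C−V)·d_B)·d_B = V + 25.9827·d_B = (-9.8263,3.7884)
sweep = 180° − θ = 112.2577°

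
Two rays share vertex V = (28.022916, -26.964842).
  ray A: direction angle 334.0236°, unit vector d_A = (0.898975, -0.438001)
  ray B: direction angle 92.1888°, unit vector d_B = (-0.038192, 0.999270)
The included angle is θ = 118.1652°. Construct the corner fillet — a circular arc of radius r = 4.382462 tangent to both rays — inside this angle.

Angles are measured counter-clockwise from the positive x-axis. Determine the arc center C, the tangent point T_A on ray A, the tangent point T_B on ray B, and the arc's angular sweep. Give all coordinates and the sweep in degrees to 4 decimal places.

center=(32.3019,-24.1747) T_A=(30.3824,-28.1144) T_B=(27.9227,-24.3421) sweep=61.8348

bisector direction at 33.1062° = (0.837660,0.546193)
center distance |VC| = r/sin(θ/2) = 4.382462/sin(59.0826°) = 5.108307
C = V + |VC|·bis = (32.3019,-24.1747)
T_A = V + ((C−V)·d_A)·d_A = V + 2.6247·d_A = (30.3824,-28.1144)
T_B = V + ((C−V)·d_B)·d_B = V + 2.6247·d_B = (27.9227,-24.3421)
sweep = 180° − θ = 61.8348°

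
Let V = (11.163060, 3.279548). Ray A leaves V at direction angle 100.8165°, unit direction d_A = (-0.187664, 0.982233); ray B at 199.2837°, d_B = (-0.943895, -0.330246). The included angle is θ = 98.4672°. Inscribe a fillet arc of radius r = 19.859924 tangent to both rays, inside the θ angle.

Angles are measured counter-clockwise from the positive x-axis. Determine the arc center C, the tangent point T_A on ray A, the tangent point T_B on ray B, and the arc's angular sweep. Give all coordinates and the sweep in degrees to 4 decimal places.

bisector direction at 150.0501° = (-0.866462,0.499243)
center distance |VC| = r/sin(θ/2) = 19.859924/sin(49.2336°) = 26.221941
C = V + |VC|·bis = (-11.5573,16.3707)
T_A = V + ((C−V)·d_A)·d_A = V + 17.1223·d_A = (7.9498,20.0977)
T_B = V + ((C−V)·d_B)·d_B = V + 17.1223·d_B = (-4.9986,-2.3750)
sweep = 180° − θ = 81.5328°

center=(-11.5573,16.3707) T_A=(7.9498,20.0977) T_B=(-4.9986,-2.3750) sweep=81.5328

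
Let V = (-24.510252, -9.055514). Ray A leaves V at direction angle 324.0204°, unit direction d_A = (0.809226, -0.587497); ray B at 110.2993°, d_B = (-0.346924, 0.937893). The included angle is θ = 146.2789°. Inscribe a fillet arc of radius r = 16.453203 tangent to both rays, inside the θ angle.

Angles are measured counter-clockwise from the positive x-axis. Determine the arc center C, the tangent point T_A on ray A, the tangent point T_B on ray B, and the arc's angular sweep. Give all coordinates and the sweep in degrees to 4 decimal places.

center=(-10.8088,1.3293) T_A=(-20.4751,-11.9851) T_B=(-26.2402,-4.3787) sweep=33.7211

bisector direction at 37.1599° = (0.796953,0.604041)
center distance |VC| = r/sin(θ/2) = 16.453203/sin(73.1394°) = 17.192237
C = V + |VC|·bis = (-10.8088,1.3293)
T_A = V + ((C−V)·d_A)·d_A = V + 4.9865·d_A = (-20.4751,-11.9851)
T_B = V + ((C−V)·d_B)·d_B = V + 4.9865·d_B = (-26.2402,-4.3787)
sweep = 180° − θ = 33.7211°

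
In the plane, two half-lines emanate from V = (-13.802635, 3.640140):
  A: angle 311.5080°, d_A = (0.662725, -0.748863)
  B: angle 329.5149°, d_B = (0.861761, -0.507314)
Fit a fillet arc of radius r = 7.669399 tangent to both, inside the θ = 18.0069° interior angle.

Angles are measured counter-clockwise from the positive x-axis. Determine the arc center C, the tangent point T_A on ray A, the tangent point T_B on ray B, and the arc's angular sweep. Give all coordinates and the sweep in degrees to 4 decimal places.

bisector direction at 320.5114° = (0.771752,-0.635924)
center distance |VC| = r/sin(θ/2) = 7.669399/sin(9.0035°) = 49.007643
C = V + |VC|·bis = (24.0191,-27.5250)
T_A = V + ((C−V)·d_A)·d_A = V + 48.4038·d_A = (18.2758,-32.6077)
T_B = V + ((C−V)·d_B)·d_B = V + 48.4038·d_B = (27.9099,-20.9158)
sweep = 180° − θ = 161.9931°

center=(24.0191,-27.5250) T_A=(18.2758,-32.6077) T_B=(27.9099,-20.9158) sweep=161.9931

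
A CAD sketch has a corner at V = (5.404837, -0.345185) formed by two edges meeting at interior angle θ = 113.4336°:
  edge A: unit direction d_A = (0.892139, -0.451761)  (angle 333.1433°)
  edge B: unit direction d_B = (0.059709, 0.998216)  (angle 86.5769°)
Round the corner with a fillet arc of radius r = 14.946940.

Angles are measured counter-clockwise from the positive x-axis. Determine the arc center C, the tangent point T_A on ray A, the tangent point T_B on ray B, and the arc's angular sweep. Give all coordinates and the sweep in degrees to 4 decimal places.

bisector direction at 29.8601° = (0.867244,0.497884)
center distance |VC| = r/sin(θ/2) = 14.946940/sin(56.7168°) = 17.879793
C = V + |VC|·bis = (20.9110,8.5569)
T_A = V + ((C−V)·d_A)·d_A = V + 9.8120·d_A = (14.1585,-4.7779)
T_B = V + ((C−V)·d_B)·d_B = V + 9.8120·d_B = (5.9907,9.4493)
sweep = 180° − θ = 66.5664°

center=(20.9110,8.5569) T_A=(14.1585,-4.7779) T_B=(5.9907,9.4493) sweep=66.5664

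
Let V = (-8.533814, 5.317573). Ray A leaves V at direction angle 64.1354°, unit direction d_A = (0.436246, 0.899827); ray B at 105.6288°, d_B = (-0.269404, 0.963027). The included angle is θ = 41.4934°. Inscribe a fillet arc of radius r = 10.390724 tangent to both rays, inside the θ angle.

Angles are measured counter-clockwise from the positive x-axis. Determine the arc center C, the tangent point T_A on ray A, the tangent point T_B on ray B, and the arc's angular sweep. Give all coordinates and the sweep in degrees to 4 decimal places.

center=(-5.9172,34.5333) T_A=(3.4327,30.0004) T_B=(-15.9237,31.7340) sweep=138.5066

bisector direction at 84.8821° = (0.089205,0.996013)
center distance |VC| = r/sin(θ/2) = 10.390724/sin(20.7467°) = 29.332675
C = V + |VC|·bis = (-5.9172,34.5333)
T_A = V + ((C−V)·d_A)·d_A = V + 27.4306·d_A = (3.4327,30.0004)
T_B = V + ((C−V)·d_B)·d_B = V + 27.4306·d_B = (-15.9237,31.7340)
sweep = 180° − θ = 138.5066°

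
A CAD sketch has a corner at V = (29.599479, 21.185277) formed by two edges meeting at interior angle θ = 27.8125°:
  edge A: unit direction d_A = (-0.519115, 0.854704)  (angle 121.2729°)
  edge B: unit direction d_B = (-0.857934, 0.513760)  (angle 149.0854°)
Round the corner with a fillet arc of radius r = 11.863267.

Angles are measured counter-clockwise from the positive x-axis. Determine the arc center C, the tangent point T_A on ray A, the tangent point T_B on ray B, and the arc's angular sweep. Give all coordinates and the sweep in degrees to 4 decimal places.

center=(-5.4134,55.9799) T_A=(4.7262,62.1383) T_B=(-11.5083,45.8020) sweep=152.1875

bisector direction at 135.1792° = (-0.709314,0.704892)
center distance |VC| = r/sin(θ/2) = 11.863267/sin(13.9062°) = 49.361599
C = V + |VC|·bis = (-5.4134,55.9799)
T_A = V + ((C−V)·d_A)·d_A = V + 47.9148·d_A = (4.7262,62.1383)
T_B = V + ((C−V)·d_B)·d_B = V + 47.9148·d_B = (-11.5083,45.8020)
sweep = 180° − θ = 152.1875°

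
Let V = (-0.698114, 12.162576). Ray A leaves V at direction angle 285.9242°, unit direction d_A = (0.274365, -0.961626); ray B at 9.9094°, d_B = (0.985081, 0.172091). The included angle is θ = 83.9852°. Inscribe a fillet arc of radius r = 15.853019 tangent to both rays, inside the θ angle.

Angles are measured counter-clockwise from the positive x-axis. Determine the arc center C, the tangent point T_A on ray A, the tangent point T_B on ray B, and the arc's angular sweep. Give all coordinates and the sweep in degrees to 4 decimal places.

center=(19.3784,-0.4232) T_A=(4.1338,-4.7727) T_B=(16.6503,15.1933) sweep=96.0148

bisector direction at 327.9168° = (0.847278,-0.531150)
center distance |VC| = r/sin(θ/2) = 15.853019/sin(41.9926°) = 23.695364
C = V + |VC|·bis = (19.3784,-0.4232)
T_A = V + ((C−V)·d_A)·d_A = V + 17.6111·d_A = (4.1338,-4.7727)
T_B = V + ((C−V)·d_B)·d_B = V + 17.6111·d_B = (16.6503,15.1933)
sweep = 180° − θ = 96.0148°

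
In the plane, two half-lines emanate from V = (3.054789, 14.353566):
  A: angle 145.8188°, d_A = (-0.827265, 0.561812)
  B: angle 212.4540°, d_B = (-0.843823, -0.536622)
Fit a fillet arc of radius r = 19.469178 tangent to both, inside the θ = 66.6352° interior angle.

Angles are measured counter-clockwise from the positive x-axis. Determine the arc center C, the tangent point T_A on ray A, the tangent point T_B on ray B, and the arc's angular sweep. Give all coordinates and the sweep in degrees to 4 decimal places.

center=(-32.3861,14.8878) T_A=(-21.4481,30.9940) T_B=(-21.9385,-1.5407) sweep=113.3648

bisector direction at 179.1364° = (-0.999886,0.015072)
center distance |VC| = r/sin(θ/2) = 19.469178/sin(33.3176°) = 35.444936
C = V + |VC|·bis = (-32.3861,14.8878)
T_A = V + ((C−V)·d_A)·d_A = V + 29.6192·d_A = (-21.4481,30.9940)
T_B = V + ((C−V)·d_B)·d_B = V + 29.6192·d_B = (-21.9385,-1.5407)
sweep = 180° − θ = 113.3648°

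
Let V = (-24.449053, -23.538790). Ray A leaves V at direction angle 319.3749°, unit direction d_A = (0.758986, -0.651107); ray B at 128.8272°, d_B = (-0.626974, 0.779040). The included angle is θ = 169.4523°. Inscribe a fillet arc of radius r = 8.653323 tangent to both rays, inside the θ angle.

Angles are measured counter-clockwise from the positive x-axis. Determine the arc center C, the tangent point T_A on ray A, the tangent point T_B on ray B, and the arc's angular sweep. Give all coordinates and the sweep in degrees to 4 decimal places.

bisector direction at 44.1011° = (0.718114,0.695926)
center distance |VC| = r/sin(θ/2) = 8.653323/sin(84.7262°) = 8.690110
C = V + |VC|·bis = (-18.2086,-17.4911)
T_A = V + ((C−V)·d_A)·d_A = V + 0.7988·d_A = (-23.8428,-24.0589)
T_B = V + ((C−V)·d_B)·d_B = V + 0.7988·d_B = (-24.9499,-22.9165)
sweep = 180° − θ = 10.5477°

center=(-18.2086,-17.4911) T_A=(-23.8428,-24.0589) T_B=(-24.9499,-22.9165) sweep=10.5477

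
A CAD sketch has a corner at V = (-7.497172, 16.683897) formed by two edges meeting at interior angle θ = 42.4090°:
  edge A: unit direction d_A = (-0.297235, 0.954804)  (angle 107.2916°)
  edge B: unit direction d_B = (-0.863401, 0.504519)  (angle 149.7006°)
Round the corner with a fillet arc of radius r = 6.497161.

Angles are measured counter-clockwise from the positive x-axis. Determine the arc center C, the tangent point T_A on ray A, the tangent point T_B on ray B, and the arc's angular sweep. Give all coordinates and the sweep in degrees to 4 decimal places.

center=(-18.6784,30.7426) T_A=(-12.4749,32.6738) T_B=(-21.9564,25.1330) sweep=137.5910

bisector direction at 128.4961° = (-0.622461,0.782651)
center distance |VC| = r/sin(θ/2) = 6.497161/sin(21.2045°) = 17.962954
C = V + |VC|·bis = (-18.6784,30.7426)
T_A = V + ((C−V)·d_A)·d_A = V + 16.7468·d_A = (-12.4749,32.6738)
T_B = V + ((C−V)·d_B)·d_B = V + 16.7468·d_B = (-21.9564,25.1330)
sweep = 180° − θ = 137.5910°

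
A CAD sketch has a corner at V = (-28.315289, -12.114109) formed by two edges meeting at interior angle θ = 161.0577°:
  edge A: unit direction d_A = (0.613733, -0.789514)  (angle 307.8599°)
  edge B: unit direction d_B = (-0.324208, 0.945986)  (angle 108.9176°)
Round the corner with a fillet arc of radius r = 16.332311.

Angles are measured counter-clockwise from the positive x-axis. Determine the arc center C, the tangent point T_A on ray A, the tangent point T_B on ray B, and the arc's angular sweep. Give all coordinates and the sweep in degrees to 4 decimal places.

center=(-13.7485,-4.2416) T_A=(-26.6431,-14.2652) T_B=(-29.1986,-9.5366) sweep=18.9423

bisector direction at 28.3888° = (0.879742,0.475451)
center distance |VC| = r/sin(θ/2) = 16.332311/sin(80.5289°) = 16.558020
C = V + |VC|·bis = (-13.7485,-4.2416)
T_A = V + ((C−V)·d_A)·d_A = V + 2.7246·d_A = (-26.6431,-14.2652)
T_B = V + ((C−V)·d_B)·d_B = V + 2.7246·d_B = (-29.1986,-9.5366)
sweep = 180° − θ = 18.9423°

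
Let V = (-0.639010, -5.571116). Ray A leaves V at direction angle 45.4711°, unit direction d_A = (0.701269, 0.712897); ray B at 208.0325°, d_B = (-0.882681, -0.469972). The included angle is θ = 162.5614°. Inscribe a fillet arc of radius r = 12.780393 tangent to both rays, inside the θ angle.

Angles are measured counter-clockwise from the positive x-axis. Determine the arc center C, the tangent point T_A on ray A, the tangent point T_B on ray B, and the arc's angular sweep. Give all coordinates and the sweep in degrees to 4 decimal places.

bisector direction at 126.7518° = (-0.598350,0.801235)
center distance |VC| = r/sin(θ/2) = 12.780393/sin(81.2807°) = 12.929825
C = V + |VC|·bis = (-8.3756,4.7887)
T_A = V + ((C−V)·d_A)·d_A = V + 1.9601·d_A = (0.7355,-4.1738)
T_B = V + ((C−V)·d_B)·d_B = V + 1.9601·d_B = (-2.3691,-6.4923)
sweep = 180° − θ = 17.4386°

center=(-8.3756,4.7887) T_A=(0.7355,-4.1738) T_B=(-2.3691,-6.4923) sweep=17.4386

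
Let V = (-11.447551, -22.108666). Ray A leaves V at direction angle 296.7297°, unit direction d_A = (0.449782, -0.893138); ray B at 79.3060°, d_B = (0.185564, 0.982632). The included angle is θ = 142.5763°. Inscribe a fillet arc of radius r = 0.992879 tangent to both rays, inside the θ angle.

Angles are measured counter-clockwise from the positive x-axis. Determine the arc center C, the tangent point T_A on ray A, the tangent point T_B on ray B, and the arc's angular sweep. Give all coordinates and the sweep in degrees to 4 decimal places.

bisector direction at 8.0179° = (0.990225,0.139482)
center distance |VC| = r/sin(θ/2) = 0.992879/sin(71.2882°) = 1.048287
C = V + |VC|·bis = (-10.4095,-21.9624)
T_A = V + ((C−V)·d_A)·d_A = V + 0.3363·d_A = (-11.2963,-22.4090)
T_B = V + ((C−V)·d_B)·d_B = V + 0.3363·d_B = (-11.3851,-21.7782)
sweep = 180° − θ = 37.4237°

center=(-10.4095,-21.9624) T_A=(-11.2963,-22.4090) T_B=(-11.3851,-21.7782) sweep=37.4237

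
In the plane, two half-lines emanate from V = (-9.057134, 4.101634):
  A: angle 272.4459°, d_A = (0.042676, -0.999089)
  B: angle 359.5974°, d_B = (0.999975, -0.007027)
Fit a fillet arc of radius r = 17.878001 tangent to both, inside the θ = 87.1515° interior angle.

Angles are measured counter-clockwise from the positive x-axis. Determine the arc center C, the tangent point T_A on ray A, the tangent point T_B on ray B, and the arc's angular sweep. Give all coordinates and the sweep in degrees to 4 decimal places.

bisector direction at 316.0217° = (0.719602,-0.694387)
center distance |VC| = r/sin(θ/2) = 17.878001/sin(43.5757°) = 25.935970
C = V + |VC|·bis = (9.6064,-13.9080)
T_A = V + ((C−V)·d_A)·d_A = V + 18.7897·d_A = (-8.2553,-14.6709)
T_B = V + ((C−V)·d_B)·d_B = V + 18.7897·d_B = (9.7321,3.9696)
sweep = 180° − θ = 92.8485°

center=(9.6064,-13.9080) T_A=(-8.2553,-14.6709) T_B=(9.7321,3.9696) sweep=92.8485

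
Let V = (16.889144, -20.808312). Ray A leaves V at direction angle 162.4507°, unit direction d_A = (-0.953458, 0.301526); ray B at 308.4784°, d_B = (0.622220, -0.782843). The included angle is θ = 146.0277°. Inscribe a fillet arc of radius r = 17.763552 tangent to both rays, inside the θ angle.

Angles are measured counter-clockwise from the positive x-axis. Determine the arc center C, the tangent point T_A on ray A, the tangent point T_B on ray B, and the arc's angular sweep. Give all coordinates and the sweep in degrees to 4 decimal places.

bisector direction at 235.4646° = (-0.566916,-0.823776)
center distance |VC| = r/sin(θ/2) = 17.763552/sin(73.0139°) = 18.573828
C = V + |VC|·bis = (6.3593,-36.1090)
T_A = V + ((C−V)·d_A)·d_A = V + 5.4262·d_A = (11.7155,-19.1722)
T_B = V + ((C−V)·d_B)·d_B = V + 5.4262·d_B = (20.2654,-25.0561)
sweep = 180° − θ = 33.9723°

center=(6.3593,-36.1090) T_A=(11.7155,-19.1722) T_B=(20.2654,-25.0561) sweep=33.9723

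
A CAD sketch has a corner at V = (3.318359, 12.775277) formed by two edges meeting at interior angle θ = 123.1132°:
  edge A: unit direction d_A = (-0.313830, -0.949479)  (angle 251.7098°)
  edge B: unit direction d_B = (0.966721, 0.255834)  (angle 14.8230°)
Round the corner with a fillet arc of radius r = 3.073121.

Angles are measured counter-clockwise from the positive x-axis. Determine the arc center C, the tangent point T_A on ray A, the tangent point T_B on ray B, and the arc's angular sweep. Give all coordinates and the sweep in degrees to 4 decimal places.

center=(5.7138,10.2303) T_A=(2.7959,11.1947) T_B=(4.9276,13.2011) sweep=56.8868

bisector direction at 313.2664° = (0.685391,-0.728175)
center distance |VC| = r/sin(θ/2) = 3.073121/sin(61.5566°) = 3.495011
C = V + |VC|·bis = (5.7138,10.2303)
T_A = V + ((C−V)·d_A)·d_A = V + 1.6646·d_A = (2.7959,11.1947)
T_B = V + ((C−V)·d_B)·d_B = V + 1.6646·d_B = (4.9276,13.2011)
sweep = 180° − θ = 56.8868°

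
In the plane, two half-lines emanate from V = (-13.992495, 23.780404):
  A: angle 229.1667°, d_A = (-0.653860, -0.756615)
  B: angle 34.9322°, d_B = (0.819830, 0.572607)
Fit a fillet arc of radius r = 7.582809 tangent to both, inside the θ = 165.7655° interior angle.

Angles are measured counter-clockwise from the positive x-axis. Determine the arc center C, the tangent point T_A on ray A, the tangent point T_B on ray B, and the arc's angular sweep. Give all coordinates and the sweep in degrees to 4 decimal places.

bisector direction at 312.0494° = (0.669772,-0.742567)
center distance |VC| = r/sin(θ/2) = 7.582809/sin(82.8828°) = 7.641691
C = V + |VC|·bis = (-8.8743,18.1059)
T_A = V + ((C−V)·d_A)·d_A = V + 0.9468·d_A = (-14.6116,23.0640)
T_B = V + ((C−V)·d_B)·d_B = V + 0.9468·d_B = (-13.2163,24.3226)
sweep = 180° − θ = 14.2345°

center=(-8.8743,18.1059) T_A=(-14.6116,23.0640) T_B=(-13.2163,24.3226) sweep=14.2345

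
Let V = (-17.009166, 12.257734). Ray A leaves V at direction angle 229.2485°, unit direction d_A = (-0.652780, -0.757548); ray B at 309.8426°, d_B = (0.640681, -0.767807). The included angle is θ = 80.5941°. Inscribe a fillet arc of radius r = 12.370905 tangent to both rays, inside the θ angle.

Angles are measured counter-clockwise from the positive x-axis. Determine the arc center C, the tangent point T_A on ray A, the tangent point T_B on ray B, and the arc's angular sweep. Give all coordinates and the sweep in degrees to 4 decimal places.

bisector direction at 269.5456° = (-0.007932,-0.999969)
center distance |VC| = r/sin(θ/2) = 12.370905/sin(40.2970°) = 19.127785
C = V + |VC|·bis = (-17.1609,-6.8694)
T_A = V + ((C−V)·d_A)·d_A = V + 14.5888·d_A = (-26.5324,1.2060)
T_B = V + ((C−V)·d_B)·d_B = V + 14.5888·d_B = (-7.6624,1.0564)
sweep = 180° − θ = 99.4059°

center=(-17.1609,-6.8694) T_A=(-26.5324,1.2060) T_B=(-7.6624,1.0564) sweep=99.4059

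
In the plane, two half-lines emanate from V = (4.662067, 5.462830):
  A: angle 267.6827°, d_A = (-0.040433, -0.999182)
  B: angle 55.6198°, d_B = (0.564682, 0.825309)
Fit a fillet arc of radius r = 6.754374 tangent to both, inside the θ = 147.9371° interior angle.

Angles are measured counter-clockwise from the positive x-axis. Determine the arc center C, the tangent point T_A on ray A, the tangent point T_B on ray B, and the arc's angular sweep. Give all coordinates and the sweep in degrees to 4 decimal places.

center=(11.3324,3.2505) T_A=(4.5836,3.5236) T_B=(5.7580,7.0646) sweep=32.0629

bisector direction at 341.6513° = (0.949158,-0.314800)
center distance |VC| = r/sin(θ/2) = 6.754374/sin(73.9685°) = 7.027679
C = V + |VC|·bis = (11.3324,3.2505)
T_A = V + ((C−V)·d_A)·d_A = V + 1.9408·d_A = (4.5836,3.5236)
T_B = V + ((C−V)·d_B)·d_B = V + 1.9408·d_B = (5.7580,7.0646)
sweep = 180° − θ = 32.0629°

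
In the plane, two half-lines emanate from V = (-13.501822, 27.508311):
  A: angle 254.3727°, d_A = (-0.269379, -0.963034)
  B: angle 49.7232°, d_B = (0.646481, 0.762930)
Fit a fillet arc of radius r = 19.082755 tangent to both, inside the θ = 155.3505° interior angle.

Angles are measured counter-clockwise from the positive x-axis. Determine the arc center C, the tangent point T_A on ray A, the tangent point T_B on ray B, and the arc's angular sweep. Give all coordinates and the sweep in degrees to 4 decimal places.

center=(3.7524,18.3526) T_A=(-14.6250,23.4931) T_B=(-10.8064,30.6892) sweep=24.6495

bisector direction at 332.0480° = (0.883340,-0.468732)
center distance |VC| = r/sin(θ/2) = 19.082755/sin(77.6753°) = 19.532921
C = V + |VC|·bis = (3.7524,18.3526)
T_A = V + ((C−V)·d_A)·d_A = V + 4.1693·d_A = (-14.6250,23.4931)
T_B = V + ((C−V)·d_B)·d_B = V + 4.1693·d_B = (-10.8064,30.6892)
sweep = 180° − θ = 24.6495°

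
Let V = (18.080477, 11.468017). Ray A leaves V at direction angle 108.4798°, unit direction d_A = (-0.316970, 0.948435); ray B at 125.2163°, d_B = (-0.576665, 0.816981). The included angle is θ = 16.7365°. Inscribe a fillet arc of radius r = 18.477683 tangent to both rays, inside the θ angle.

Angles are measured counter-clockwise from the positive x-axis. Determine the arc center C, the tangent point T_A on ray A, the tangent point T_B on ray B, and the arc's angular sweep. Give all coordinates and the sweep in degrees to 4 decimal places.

bisector direction at 116.8480° = (-0.451626,0.892207)
center distance |VC| = r/sin(θ/2) = 18.477683/sin(8.3682°) = 126.964011
C = V + |VC|·bis = (-39.2598,124.7462)
T_A = V + ((C−V)·d_A)·d_A = V + 125.6122·d_A = (-21.7349,130.6031)
T_B = V + ((C−V)·d_B)·d_B = V + 125.6122·d_B = (-54.3557,114.0908)
sweep = 180° − θ = 163.2635°

center=(-39.2598,124.7462) T_A=(-21.7349,130.6031) T_B=(-54.3557,114.0908) sweep=163.2635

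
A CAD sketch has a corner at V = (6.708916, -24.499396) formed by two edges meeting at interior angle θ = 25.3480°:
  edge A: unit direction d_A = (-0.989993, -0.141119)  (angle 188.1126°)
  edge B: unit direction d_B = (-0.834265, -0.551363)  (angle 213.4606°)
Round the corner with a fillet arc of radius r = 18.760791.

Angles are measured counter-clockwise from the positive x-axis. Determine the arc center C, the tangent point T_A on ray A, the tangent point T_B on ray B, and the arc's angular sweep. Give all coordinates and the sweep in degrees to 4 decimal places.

center=(-73.2334,-54.8452) T_A=(-75.8809,-36.2722) T_B=(-62.8894,-70.4967) sweep=154.6520

bisector direction at 200.7866° = (-0.934909,-0.354888)
center distance |VC| = r/sin(θ/2) = 18.760791/sin(12.6740°) = 85.508167
C = V + |VC|·bis = (-73.2334,-54.8452)
T_A = V + ((C−V)·d_A)·d_A = V + 83.4247·d_A = (-75.8809,-36.2722)
T_B = V + ((C−V)·d_B)·d_B = V + 83.4247·d_B = (-62.8894,-70.4967)
sweep = 180° − θ = 154.6520°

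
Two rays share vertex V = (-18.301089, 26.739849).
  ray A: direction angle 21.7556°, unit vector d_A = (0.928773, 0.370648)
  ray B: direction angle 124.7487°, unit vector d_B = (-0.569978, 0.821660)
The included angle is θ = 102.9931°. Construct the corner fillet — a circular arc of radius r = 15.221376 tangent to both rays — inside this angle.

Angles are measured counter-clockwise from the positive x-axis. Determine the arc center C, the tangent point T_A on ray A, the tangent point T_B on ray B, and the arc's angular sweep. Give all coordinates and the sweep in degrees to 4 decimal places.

center=(-12.6962,45.3653) T_A=(-7.0545,31.2281) T_B=(-25.2030,36.6894) sweep=77.0069

bisector direction at 73.2522° = (0.288160,0.957582)
center distance |VC| = r/sin(θ/2) = 15.221376/sin(51.4965°) = 19.450481
C = V + |VC|·bis = (-12.6962,45.3653)
T_A = V + ((C−V)·d_A)·d_A = V + 12.1091·d_A = (-7.0545,31.2281)
T_B = V + ((C−V)·d_B)·d_B = V + 12.1091·d_B = (-25.2030,36.6894)
sweep = 180° − θ = 77.0069°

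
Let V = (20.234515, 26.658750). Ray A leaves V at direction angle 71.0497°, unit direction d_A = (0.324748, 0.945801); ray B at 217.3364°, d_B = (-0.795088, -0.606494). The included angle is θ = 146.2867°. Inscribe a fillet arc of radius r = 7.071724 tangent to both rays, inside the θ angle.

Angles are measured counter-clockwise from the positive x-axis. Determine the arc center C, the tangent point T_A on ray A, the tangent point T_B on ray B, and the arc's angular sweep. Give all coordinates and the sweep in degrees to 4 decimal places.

center=(14.2419,30.9819) T_A=(20.9304,28.6853) T_B=(18.5309,25.3592) sweep=33.7133

bisector direction at 144.1930° = (-0.810993,0.585056)
center distance |VC| = r/sin(θ/2) = 7.071724/sin(73.1433°) = 7.389214
C = V + |VC|·bis = (14.2419,30.9819)
T_A = V + ((C−V)·d_A)·d_A = V + 2.1427·d_A = (20.9304,28.6853)
T_B = V + ((C−V)·d_B)·d_B = V + 2.1427·d_B = (18.5309,25.3592)
sweep = 180° − θ = 33.7133°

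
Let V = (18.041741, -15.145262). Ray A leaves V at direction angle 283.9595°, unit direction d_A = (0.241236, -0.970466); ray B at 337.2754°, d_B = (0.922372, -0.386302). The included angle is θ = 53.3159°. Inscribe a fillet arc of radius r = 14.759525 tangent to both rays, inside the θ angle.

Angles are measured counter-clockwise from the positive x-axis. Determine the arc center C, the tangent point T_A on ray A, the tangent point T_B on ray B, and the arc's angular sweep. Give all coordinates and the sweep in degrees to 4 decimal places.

bisector direction at 310.6175° = (0.651005,-0.759073)
center distance |VC| = r/sin(θ/2) = 14.759525/sin(26.6579°) = 32.896668
C = V + |VC|·bis = (39.4577,-40.1162)
T_A = V + ((C−V)·d_A)·d_A = V + 29.3998·d_A = (25.1340,-43.6768)
T_B = V + ((C−V)·d_B)·d_B = V + 29.3998·d_B = (45.1593,-26.5025)
sweep = 180° − θ = 126.6841°

center=(39.4577,-40.1162) T_A=(25.1340,-43.6768) T_B=(45.1593,-26.5025) sweep=126.6841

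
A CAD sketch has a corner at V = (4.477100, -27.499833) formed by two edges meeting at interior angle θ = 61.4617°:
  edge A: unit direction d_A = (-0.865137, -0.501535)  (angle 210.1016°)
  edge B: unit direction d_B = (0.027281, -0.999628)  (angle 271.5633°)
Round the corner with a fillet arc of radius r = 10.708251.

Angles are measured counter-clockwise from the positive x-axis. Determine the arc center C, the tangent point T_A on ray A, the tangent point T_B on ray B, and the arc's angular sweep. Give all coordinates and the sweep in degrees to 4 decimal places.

bisector direction at 240.8324° = (-0.487365,-0.873198)
center distance |VC| = r/sin(θ/2) = 10.708251/sin(30.7309°) = 20.955243
C = V + |VC|·bis = (-5.7358,-45.7979)
T_A = V + ((C−V)·d_A)·d_A = V + 18.0127·d_A = (-11.1063,-36.5338)
T_B = V + ((C−V)·d_B)·d_B = V + 18.0127·d_B = (4.9685,-45.5058)
sweep = 180° − θ = 118.5383°

center=(-5.7358,-45.7979) T_A=(-11.1063,-36.5338) T_B=(4.9685,-45.5058) sweep=118.5383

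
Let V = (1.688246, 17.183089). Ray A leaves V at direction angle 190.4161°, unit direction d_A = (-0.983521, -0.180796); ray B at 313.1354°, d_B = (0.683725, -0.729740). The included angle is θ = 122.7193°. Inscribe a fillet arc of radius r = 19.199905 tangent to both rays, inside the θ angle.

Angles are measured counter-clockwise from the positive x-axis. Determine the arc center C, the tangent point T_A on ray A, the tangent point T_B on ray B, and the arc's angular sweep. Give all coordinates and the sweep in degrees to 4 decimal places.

bisector direction at 251.7757° = (-0.312737,-0.949840)
center distance |VC| = r/sin(θ/2) = 19.199905/sin(61.3597°) = 21.876603
C = V + |VC|·bis = (-5.1534,-3.5962)
T_A = V + ((C−V)·d_A)·d_A = V + 10.4857·d_A = (-8.6246,15.2873)
T_B = V + ((C−V)·d_B)·d_B = V + 10.4857·d_B = (8.8576,9.5313)
sweep = 180° − θ = 57.2807°

center=(-5.1534,-3.5962) T_A=(-8.6246,15.2873) T_B=(8.8576,9.5313) sweep=57.2807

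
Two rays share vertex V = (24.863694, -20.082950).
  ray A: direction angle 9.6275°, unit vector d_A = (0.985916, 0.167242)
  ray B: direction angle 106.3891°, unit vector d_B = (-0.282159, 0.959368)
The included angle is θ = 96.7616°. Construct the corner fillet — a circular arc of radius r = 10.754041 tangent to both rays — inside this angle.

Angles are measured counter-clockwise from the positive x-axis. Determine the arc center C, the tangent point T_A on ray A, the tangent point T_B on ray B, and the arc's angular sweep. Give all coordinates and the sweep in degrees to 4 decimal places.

bisector direction at 58.0083° = (0.529796,0.848125)
center distance |VC| = r/sin(θ/2) = 10.754041/sin(48.3808°) = 14.385223
C = V + |VC|·bis = (32.4849,-7.8825)
T_A = V + ((C−V)·d_A)·d_A = V + 9.5543·d_A = (34.2835,-18.4851)
T_B = V + ((C−V)·d_B)·d_B = V + 9.5543·d_B = (22.1679,-10.9168)
sweep = 180° − θ = 83.2384°

center=(32.4849,-7.8825) T_A=(34.2835,-18.4851) T_B=(22.1679,-10.9168) sweep=83.2384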